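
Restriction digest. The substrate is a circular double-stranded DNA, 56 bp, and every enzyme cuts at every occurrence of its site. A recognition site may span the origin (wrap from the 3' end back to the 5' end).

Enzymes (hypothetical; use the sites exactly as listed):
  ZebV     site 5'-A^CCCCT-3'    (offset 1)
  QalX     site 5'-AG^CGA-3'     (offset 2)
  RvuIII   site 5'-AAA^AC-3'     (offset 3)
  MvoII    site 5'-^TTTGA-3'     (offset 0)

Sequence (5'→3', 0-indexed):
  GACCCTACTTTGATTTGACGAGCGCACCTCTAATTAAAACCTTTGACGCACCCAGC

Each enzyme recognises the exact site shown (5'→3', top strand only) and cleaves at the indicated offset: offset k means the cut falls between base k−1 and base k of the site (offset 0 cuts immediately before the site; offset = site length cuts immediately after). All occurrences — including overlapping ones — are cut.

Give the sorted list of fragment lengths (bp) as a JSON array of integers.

Scan for sites:
  ZebV (ACCCCT, off=1): no sites
  QalX (AGCGA, off=2): starts [53] → cuts [55]
  RvuIII (AAAAC, off=3): starts [35] → cuts [38]
  MvoII (TTTGA, off=0): starts [8, 13, 41] → cuts [8, 13, 41]

Pooled cuts: [8, 13, 38, 41, 55]

Fragment lengths:
  8→13: 5 bp
  13→38: 25 bp
  38→41: 3 bp
  41→55: 14 bp
  55→8 (wrap): 56-55+8 = 9 bp

[3,5,9,14,25]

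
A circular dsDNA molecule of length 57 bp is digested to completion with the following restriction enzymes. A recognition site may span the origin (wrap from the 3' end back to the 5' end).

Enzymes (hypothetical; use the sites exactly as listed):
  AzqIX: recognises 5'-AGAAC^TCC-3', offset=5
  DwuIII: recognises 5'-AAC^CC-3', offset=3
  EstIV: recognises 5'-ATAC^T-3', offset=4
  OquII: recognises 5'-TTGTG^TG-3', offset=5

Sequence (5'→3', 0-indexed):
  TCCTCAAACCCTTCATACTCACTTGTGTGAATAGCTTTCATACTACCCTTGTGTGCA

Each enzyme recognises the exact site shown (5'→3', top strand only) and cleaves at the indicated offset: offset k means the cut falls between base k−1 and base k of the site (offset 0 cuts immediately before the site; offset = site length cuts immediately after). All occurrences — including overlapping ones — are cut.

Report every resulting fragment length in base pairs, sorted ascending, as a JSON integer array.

Scan for sites:
  AzqIX (AGAACTCC, off=5): no sites
  DwuIII AACCC/3: at [6] ⇒ [9]
  EstIV ATACT/4: at [14, 39] ⇒ [18, 43]
  OquII TTGTGTG/5: at [22, 48] ⇒ [27, 53]

Pooled cuts: [9, 18, 27, 43, 53]

Fragments:
  9→18: 9 bp
  18→27: 9 bp
  27→43: 16 bp
  43→53: 10 bp
  53→9 (wrap): 57-53+9 = 13 bp

[9,9,10,13,16]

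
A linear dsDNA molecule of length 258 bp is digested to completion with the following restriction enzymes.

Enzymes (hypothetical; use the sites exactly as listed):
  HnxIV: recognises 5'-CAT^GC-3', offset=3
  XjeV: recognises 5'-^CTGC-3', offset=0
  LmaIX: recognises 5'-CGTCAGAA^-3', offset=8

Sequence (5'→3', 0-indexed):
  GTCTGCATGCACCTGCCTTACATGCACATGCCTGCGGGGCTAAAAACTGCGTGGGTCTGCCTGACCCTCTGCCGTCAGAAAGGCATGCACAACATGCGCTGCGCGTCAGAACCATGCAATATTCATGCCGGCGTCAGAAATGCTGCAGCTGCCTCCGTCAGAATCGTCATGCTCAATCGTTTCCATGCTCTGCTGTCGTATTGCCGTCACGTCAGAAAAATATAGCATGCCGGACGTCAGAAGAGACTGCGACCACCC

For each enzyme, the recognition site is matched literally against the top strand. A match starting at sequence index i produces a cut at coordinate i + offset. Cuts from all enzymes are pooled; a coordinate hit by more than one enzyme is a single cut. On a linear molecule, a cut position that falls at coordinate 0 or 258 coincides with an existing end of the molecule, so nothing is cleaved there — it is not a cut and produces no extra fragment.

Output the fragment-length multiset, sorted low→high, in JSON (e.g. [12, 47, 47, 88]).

Site scan:
  HnxIV CATGC/3: at [5, 20, 26, 83, 92, 112, 123, 167, 183, 225] ⇒ [8, 23, 29, 86, 95, 115, 126, 170, 186, 228]
  XjeV CTGC/0: at [2, 12, 31, 46, 56, 68, 98, 142, 148, 189, 246] ⇒ [2, 12, 31, 46, 56, 68, 98, 142, 148, 189, 246]
  LmaIX CGTCAGAA/8: at [72, 103, 131, 155, 209, 234] ⇒ [80, 111, 139, 163, 217, 242]

Pooled cuts: [2, 8, 12, 23, 29, 31, 46, 56, 68, 80, 86, 95, 98, 111, 115, 126, 139, 142, 148, 163, 170, 186, 189, 217, 228, 242, 246]

Fragment lengths:
  [0,2): 2 bp
  [2,8): 6 bp
  [8,12): 4 bp
  [12,23): 11 bp
  [23,29): 6 bp
  [29,31): 2 bp
  [31,46): 15 bp
  [46,56): 10 bp
  [56,68): 12 bp
  [68,80): 12 bp
  [80,86): 6 bp
  [86,95): 9 bp
  [95,98): 3 bp
  [98,111): 13 bp
  [111,115): 4 bp
  [115,126): 11 bp
  [126,139): 13 bp
  [139,142): 3 bp
  [142,148): 6 bp
  [148,163): 15 bp
  [163,170): 7 bp
  [170,186): 16 bp
  [186,189): 3 bp
  [189,217): 28 bp
  [217,228): 11 bp
  [228,242): 14 bp
  [242,246): 4 bp
  [246,258): 12 bp

[2,2,3,3,3,4,4,4,6,6,6,6,7,9,10,11,11,11,12,12,12,13,13,14,15,15,16,28]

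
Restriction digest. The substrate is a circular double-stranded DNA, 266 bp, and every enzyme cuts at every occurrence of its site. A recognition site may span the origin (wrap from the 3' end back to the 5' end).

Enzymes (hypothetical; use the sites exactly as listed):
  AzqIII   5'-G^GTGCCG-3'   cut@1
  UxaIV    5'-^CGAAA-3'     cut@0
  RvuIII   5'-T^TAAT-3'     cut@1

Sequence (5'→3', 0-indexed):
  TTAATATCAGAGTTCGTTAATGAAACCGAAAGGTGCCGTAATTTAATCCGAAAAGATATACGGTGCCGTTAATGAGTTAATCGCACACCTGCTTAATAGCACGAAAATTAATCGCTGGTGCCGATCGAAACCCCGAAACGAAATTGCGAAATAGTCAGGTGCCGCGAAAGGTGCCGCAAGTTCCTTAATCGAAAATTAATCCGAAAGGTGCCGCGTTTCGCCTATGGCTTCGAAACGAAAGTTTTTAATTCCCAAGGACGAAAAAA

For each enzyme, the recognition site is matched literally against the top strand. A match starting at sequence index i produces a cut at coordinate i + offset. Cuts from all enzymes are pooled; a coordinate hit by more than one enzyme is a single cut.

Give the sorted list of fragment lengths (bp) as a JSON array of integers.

[4,5,5,5,5,6,6,6,6,7,7,7,8,8,8,8,8,9,9,9,10,11,12,13,14,15,16,16,23]

Per-enzyme occurrences:
  AzqIII (GGTGCCG, off=1): starts [31, 61, 116, 157, 169, 206] → cuts [32, 62, 117, 158, 170, 207]
  UxaIV (CGAAA, off=0): starts [26, 48, 101, 125, 133, 138, 146, 164, 189, 201, 230, 235, 258] → cuts [26, 48, 101, 125, 133, 138, 146, 164, 189, 201, 230, 235, 258]
  RvuIII (TTAAT, off=1): starts [0, 16, 42, 68, 76, 92, 107, 184, 195, 244] → cuts [1, 17, 43, 69, 77, 93, 108, 185, 196, 245]

Pooled cuts: [1, 17, 26, 32, 43, 48, 62, 69, 77, 93, 101, 108, 117, 125, 133, 138, 146, 158, 164, 170, 185, 189, 196, 201, 207, 230, 235, 245, 258]

Fragment lengths:
  1→17: 16 bp
  17→26: 9 bp
  26→32: 6 bp
  32→43: 11 bp
  43→48: 5 bp
  48→62: 14 bp
  62→69: 7 bp
  69→77: 8 bp
  77→93: 16 bp
  93→101: 8 bp
  101→108: 7 bp
  108→117: 9 bp
  117→125: 8 bp
  125→133: 8 bp
  133→138: 5 bp
  138→146: 8 bp
  146→158: 12 bp
  158→164: 6 bp
  164→170: 6 bp
  170→185: 15 bp
  185→189: 4 bp
  189→196: 7 bp
  196→201: 5 bp
  201→207: 6 bp
  207→230: 23 bp
  230→235: 5 bp
  235→245: 10 bp
  245→258: 13 bp
  258→1 (wrap): 266-258+1 = 9 bp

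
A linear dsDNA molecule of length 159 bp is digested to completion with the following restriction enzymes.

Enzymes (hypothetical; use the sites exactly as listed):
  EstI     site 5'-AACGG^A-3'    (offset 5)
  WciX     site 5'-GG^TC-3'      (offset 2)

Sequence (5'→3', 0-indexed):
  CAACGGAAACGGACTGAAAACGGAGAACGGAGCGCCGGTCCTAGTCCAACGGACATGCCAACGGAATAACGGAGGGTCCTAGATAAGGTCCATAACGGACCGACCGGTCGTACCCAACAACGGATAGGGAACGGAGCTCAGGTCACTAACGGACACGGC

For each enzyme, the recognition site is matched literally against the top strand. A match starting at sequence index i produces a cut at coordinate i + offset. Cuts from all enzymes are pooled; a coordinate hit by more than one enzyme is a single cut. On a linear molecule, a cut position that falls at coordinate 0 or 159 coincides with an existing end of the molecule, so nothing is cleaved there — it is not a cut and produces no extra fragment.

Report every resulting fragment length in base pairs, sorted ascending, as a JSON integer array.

[4,6,6,7,7,8,8,8,9,10,10,11,11,12,12,14,16]

Scan for sites:
  EstI (AACGGA, off=5): starts [1, 7, 18, 25, 47, 59, 67, 93, 118, 129, 147] → cuts [6, 12, 23, 30, 52, 64, 72, 98, 123, 134, 152]
  WciX (GGTC, off=2): starts [36, 74, 86, 105, 140] → cuts [38, 76, 88, 107, 142]

Pooled cuts: [6, 12, 23, 30, 38, 52, 64, 72, 76, 88, 98, 107, 123, 134, 142, 152]

Fragment lengths:
  [0,6): 6 bp
  [6,12): 6 bp
  [12,23): 11 bp
  [23,30): 7 bp
  [30,38): 8 bp
  [38,52): 14 bp
  [52,64): 12 bp
  [64,72): 8 bp
  [72,76): 4 bp
  [76,88): 12 bp
  [88,98): 10 bp
  [98,107): 9 bp
  [107,123): 16 bp
  [123,134): 11 bp
  [134,142): 8 bp
  [142,152): 10 bp
  [152,159): 7 bp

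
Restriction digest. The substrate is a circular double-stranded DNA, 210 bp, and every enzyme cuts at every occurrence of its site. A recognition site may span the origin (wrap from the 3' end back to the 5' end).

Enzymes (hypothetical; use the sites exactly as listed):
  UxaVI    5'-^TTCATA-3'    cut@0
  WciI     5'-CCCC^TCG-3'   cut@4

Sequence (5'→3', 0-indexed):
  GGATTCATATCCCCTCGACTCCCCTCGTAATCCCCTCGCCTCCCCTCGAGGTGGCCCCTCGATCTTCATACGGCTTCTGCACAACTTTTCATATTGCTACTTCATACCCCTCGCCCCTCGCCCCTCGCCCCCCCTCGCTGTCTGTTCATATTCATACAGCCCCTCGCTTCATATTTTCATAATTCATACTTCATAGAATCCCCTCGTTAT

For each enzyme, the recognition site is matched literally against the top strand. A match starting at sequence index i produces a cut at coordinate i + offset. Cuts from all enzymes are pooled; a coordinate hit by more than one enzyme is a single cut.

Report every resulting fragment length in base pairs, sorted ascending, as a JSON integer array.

[4,6,6,7,7,7,7,8,10,10,10,10,10,10,11,11,13,13,13,14,23]

Scan for sites:
  UxaVI (TTCATA, off=0): starts [3, 64, 87, 100, 144, 150, 167, 175, 182, 189] → cuts [3, 64, 87, 100, 144, 150, 167, 175, 182, 189]
  WciI (CCCCTCG, off=4): starts [10, 20, 31, 41, 54, 106, 113, 120, 130, 159, 199] → cuts [14, 24, 35, 45, 58, 110, 117, 124, 134, 163, 203]

All cut coordinates (distinct, sorted): [3, 14, 24, 35, 45, 58, 64, 87, 100, 110, 117, 124, 134, 144, 150, 163, 167, 175, 182, 189, 203]

Fragment lengths:
  3→14: 11 bp
  14→24: 10 bp
  24→35: 11 bp
  35→45: 10 bp
  45→58: 13 bp
  58→64: 6 bp
  64→87: 23 bp
  87→100: 13 bp
  100→110: 10 bp
  110→117: 7 bp
  117→124: 7 bp
  124→134: 10 bp
  134→144: 10 bp
  144→150: 6 bp
  150→163: 13 bp
  163→167: 4 bp
  167→175: 8 bp
  175→182: 7 bp
  182→189: 7 bp
  189→203: 14 bp
  203→3 (wrap): 210-203+3 = 10 bp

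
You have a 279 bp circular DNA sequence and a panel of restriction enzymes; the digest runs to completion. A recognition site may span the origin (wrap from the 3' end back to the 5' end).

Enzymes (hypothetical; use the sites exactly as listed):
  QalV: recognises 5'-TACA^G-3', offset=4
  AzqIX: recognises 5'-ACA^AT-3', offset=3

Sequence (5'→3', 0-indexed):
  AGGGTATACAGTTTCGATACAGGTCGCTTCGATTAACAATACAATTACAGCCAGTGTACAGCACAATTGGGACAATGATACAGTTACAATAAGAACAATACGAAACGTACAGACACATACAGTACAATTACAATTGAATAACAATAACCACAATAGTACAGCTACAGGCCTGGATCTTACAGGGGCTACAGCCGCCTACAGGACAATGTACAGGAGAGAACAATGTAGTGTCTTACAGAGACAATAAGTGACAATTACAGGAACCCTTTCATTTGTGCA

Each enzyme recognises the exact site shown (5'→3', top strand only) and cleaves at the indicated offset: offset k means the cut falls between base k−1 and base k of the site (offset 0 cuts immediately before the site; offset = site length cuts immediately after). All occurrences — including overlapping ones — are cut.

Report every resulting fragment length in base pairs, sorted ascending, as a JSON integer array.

Scan for sites:
  QalV TACAG/4: at [6, 17, 45, 56, 78, 107, 117, 156, 162, 177, 186, 196, 208, 233, 255] ⇒ [10, 21, 49, 60, 82, 111, 121, 160, 166, 181, 190, 200, 212, 237, 259]
  AzqIX ACAAT/3: at [35, 40, 62, 71, 85, 94, 123, 129, 140, 149, 202, 219, 240, 250] ⇒ [38, 43, 65, 74, 88, 97, 126, 132, 143, 152, 205, 222, 243, 253]

Pooled cuts: [10, 21, 38, 43, 49, 60, 65, 74, 82, 88, 97, 111, 121, 126, 132, 143, 152, 160, 166, 181, 190, 200, 205, 212, 222, 237, 243, 253, 259]

Fragments:
  10→21: 11 bp
  21→38: 17 bp
  38→43: 5 bp
  43→49: 6 bp
  49→60: 11 bp
  60→65: 5 bp
  65→74: 9 bp
  74→82: 8 bp
  82→88: 6 bp
  88→97: 9 bp
  97→111: 14 bp
  111→121: 10 bp
  121→126: 5 bp
  126→132: 6 bp
  132→143: 11 bp
  143→152: 9 bp
  152→160: 8 bp
  160→166: 6 bp
  166→181: 15 bp
  181→190: 9 bp
  190→200: 10 bp
  200→205: 5 bp
  205→212: 7 bp
  212→222: 10 bp
  222→237: 15 bp
  237→243: 6 bp
  243→253: 10 bp
  253→259: 6 bp
  259→10 (wrap): 279-259+10 = 30 bp

[5,5,5,5,6,6,6,6,6,6,7,8,8,9,9,9,9,10,10,10,10,11,11,11,14,15,15,17,30]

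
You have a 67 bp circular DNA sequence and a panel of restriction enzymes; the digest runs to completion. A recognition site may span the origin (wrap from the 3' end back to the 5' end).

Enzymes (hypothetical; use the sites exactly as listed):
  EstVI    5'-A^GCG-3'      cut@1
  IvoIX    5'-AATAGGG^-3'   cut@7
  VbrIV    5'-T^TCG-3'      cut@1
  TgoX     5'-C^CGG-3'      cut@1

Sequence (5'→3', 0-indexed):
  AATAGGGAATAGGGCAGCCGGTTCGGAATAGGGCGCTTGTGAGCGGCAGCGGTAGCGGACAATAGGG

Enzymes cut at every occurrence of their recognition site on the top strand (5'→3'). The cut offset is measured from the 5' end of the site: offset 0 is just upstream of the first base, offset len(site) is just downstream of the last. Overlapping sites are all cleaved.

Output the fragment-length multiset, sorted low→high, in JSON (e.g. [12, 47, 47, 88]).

[4,4,6,6,7,7,9,11,13]

Per-enzyme occurrences:
  EstVI AGCG/1: at [41, 47, 53] ⇒ [42, 48, 54]
  IvoIX AATAGGG/7: at [0, 7, 26, 60] ⇒ [0, 7, 14, 33]
  VbrIV TTCG/1: at [21] ⇒ [22]
  TgoX CCGG/1: at [17] ⇒ [18]

All cut coordinates (distinct, sorted): [0, 7, 14, 18, 22, 33, 42, 48, 54]

Fragment lengths:
  0→7: 7 bp
  7→14: 7 bp
  14→18: 4 bp
  18→22: 4 bp
  22→33: 11 bp
  33→42: 9 bp
  42→48: 6 bp
  48→54: 6 bp
  54→0 (wrap): 67-54+0 = 13 bp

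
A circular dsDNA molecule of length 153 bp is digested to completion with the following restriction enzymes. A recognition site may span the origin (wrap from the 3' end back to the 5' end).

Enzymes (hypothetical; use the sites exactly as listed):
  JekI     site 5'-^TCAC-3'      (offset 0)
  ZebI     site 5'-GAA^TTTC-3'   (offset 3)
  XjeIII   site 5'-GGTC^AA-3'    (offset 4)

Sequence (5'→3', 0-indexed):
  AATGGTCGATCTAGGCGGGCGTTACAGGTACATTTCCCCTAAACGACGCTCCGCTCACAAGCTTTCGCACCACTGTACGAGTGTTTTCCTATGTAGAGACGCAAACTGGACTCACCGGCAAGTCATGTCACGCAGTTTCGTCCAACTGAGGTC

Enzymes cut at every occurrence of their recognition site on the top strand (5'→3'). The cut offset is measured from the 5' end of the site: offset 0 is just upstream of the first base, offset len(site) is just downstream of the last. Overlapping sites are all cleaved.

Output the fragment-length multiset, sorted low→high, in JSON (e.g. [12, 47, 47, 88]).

Per-enzyme occurrences:
  JekI (TCAC, off=0): starts [54, 111, 127] → cuts [54, 111, 127]
  ZebI (GAATTTC, off=3): no sites
  XjeIII (GGTCAA, off=4): starts [149] → cuts [0]

Pooled cuts: [0, 54, 111, 127]

Fragment lengths:
  0→54: 54 bp
  54→111: 57 bp
  111→127: 16 bp
  127→0 (wrap): 153-127+0 = 26 bp

[16,26,54,57]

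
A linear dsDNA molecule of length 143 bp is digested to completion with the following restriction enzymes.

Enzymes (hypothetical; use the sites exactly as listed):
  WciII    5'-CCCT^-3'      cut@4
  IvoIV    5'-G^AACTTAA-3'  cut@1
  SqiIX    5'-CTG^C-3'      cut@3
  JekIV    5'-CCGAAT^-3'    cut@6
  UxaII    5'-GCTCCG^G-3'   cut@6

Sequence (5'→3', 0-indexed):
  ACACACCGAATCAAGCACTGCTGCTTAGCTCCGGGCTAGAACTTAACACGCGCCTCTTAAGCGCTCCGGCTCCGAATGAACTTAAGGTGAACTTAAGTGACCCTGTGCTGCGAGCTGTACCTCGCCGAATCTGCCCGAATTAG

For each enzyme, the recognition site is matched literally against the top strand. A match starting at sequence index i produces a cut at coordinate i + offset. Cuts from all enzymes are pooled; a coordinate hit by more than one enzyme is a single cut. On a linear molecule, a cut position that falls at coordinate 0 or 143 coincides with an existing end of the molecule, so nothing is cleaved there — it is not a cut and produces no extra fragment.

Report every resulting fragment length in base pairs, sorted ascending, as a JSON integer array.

Per-enzyme occurrences:
  WciII (CCCT, off=4): starts [100] → cuts [104]
  IvoIV (GAACTTAA, off=1): starts [38, 77, 88] → cuts [39, 78, 89]
  SqiIX (CTGC, off=3): starts [17, 20, 107, 130] → cuts [20, 23, 110, 133]
  JekIV (CCGAAT, off=6): starts [5, 71, 124, 134] → cuts [11, 77, 130, 140]
  UxaII (GCTCCGG, off=6): starts [27, 62] → cuts [33, 68]

Pooled cuts: [11, 20, 23, 33, 39, 68, 77, 78, 89, 104, 110, 130, 133, 140]

Fragments:
  [0,11): 11 bp
  [11,20): 9 bp
  [20,23): 3 bp
  [23,33): 10 bp
  [33,39): 6 bp
  [39,68): 29 bp
  [68,77): 9 bp
  [77,78): 1 bp
  [78,89): 11 bp
  [89,104): 15 bp
  [104,110): 6 bp
  [110,130): 20 bp
  [130,133): 3 bp
  [133,140): 7 bp
  [140,143): 3 bp

[1,3,3,3,6,6,7,9,9,10,11,11,15,20,29]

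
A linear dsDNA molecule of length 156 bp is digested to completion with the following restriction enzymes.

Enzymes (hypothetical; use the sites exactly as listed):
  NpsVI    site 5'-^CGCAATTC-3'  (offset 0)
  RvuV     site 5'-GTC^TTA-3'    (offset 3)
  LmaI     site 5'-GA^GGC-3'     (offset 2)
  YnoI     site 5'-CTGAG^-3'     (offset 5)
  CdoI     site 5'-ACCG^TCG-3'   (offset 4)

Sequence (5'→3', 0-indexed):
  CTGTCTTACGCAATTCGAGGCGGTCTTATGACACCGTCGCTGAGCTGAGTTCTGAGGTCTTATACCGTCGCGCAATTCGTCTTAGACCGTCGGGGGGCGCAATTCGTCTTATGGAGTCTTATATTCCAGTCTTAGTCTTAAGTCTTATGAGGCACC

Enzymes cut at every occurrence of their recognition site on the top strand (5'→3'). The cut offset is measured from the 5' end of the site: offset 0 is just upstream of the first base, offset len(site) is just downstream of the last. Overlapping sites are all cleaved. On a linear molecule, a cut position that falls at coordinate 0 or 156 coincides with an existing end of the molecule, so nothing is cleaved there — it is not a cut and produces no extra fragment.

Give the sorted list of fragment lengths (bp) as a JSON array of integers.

[3,3,3,5,5,6,6,6,7,7,7,8,8,8,8,10,10,11,11,11,13]

Site scan:
  NpsVI CGCAATTC/0: at [8, 70, 97] ⇒ [8, 70, 97]
  RvuV GTCTTA/3: at [2, 22, 56, 78, 105, 115, 128, 134, 141] ⇒ [5, 25, 59, 81, 108, 118, 131, 137, 144]
  LmaI GAGGC/2: at [16, 148] ⇒ [18, 150]
  YnoI CTGAG/5: at [39, 44, 51] ⇒ [44, 49, 56]
  CdoI ACCGTCG/4: at [32, 63, 85] ⇒ [36, 67, 89]

Pooled cuts: [5, 8, 18, 25, 36, 44, 49, 56, 59, 67, 70, 81, 89, 97, 108, 118, 131, 137, 144, 150]

Fragments:
  [0,5): 5 bp
  [5,8): 3 bp
  [8,18): 10 bp
  [18,25): 7 bp
  [25,36): 11 bp
  [36,44): 8 bp
  [44,49): 5 bp
  [49,56): 7 bp
  [56,59): 3 bp
  [59,67): 8 bp
  [67,70): 3 bp
  [70,81): 11 bp
  [81,89): 8 bp
  [89,97): 8 bp
  [97,108): 11 bp
  [108,118): 10 bp
  [118,131): 13 bp
  [131,137): 6 bp
  [137,144): 7 bp
  [144,150): 6 bp
  [150,156): 6 bp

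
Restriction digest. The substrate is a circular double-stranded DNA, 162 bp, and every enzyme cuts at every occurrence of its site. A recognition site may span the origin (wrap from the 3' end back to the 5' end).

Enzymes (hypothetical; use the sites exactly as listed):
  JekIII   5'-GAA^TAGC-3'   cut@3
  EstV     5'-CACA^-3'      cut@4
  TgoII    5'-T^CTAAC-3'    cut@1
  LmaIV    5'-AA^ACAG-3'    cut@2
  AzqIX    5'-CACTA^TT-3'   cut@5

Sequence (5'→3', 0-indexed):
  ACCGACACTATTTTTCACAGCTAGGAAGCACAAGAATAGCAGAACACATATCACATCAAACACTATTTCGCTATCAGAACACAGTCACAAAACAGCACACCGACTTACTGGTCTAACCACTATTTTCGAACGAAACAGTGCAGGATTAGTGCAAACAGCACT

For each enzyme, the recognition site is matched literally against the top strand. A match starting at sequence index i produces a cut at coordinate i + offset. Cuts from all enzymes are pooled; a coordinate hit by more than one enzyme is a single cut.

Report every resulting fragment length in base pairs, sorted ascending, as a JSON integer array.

Site scan:
  JekIII GAATAGC/3: at [33] ⇒ [36]
  EstV CACA/4: at [15, 28, 44, 51, 79, 85, 95] ⇒ [19, 32, 48, 55, 83, 89, 99]
  TgoII TCTAAC/1: at [111] ⇒ [112]
  LmaIV AAACAG/2: at [89, 132, 152] ⇒ [91, 134, 154]
  AzqIX CACTATT/5: at [5, 60, 117] ⇒ [10, 65, 122]

Pooled cuts: [10, 19, 32, 36, 48, 55, 65, 83, 89, 91, 99, 112, 122, 134, 154]

Fragment lengths:
  10→19: 9 bp
  19→32: 13 bp
  32→36: 4 bp
  36→48: 12 bp
  48→55: 7 bp
  55→65: 10 bp
  65→83: 18 bp
  83→89: 6 bp
  89→91: 2 bp
  91→99: 8 bp
  99→112: 13 bp
  112→122: 10 bp
  122→134: 12 bp
  134→154: 20 bp
  154→10 (wrap): 162-154+10 = 18 bp

[2,4,6,7,8,9,10,10,12,12,13,13,18,18,20]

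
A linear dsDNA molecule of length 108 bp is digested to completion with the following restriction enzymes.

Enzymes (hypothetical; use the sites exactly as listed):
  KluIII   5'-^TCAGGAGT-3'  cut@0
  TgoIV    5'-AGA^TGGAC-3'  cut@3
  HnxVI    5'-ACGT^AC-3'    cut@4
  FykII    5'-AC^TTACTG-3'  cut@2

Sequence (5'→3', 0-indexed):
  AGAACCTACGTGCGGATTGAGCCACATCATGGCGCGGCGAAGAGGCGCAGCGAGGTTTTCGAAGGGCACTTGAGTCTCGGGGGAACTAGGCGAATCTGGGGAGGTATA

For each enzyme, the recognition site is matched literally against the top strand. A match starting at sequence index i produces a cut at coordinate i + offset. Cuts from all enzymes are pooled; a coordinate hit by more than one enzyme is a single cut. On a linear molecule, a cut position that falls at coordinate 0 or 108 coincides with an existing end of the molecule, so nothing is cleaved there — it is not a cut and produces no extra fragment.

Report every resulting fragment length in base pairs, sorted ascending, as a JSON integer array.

Per-enzyme occurrences:
  KluIII (TCAGGAGT, off=0): no sites
  TgoIV (AGATGGAC, off=3): no sites
  HnxVI (ACGTAC, off=4): no sites
  FykII (ACTTACTG, off=2): no sites

All cut coordinates (distinct, sorted): ∅

Fragment lengths:
  no cuts → one linear fragment of 108 bp

[108]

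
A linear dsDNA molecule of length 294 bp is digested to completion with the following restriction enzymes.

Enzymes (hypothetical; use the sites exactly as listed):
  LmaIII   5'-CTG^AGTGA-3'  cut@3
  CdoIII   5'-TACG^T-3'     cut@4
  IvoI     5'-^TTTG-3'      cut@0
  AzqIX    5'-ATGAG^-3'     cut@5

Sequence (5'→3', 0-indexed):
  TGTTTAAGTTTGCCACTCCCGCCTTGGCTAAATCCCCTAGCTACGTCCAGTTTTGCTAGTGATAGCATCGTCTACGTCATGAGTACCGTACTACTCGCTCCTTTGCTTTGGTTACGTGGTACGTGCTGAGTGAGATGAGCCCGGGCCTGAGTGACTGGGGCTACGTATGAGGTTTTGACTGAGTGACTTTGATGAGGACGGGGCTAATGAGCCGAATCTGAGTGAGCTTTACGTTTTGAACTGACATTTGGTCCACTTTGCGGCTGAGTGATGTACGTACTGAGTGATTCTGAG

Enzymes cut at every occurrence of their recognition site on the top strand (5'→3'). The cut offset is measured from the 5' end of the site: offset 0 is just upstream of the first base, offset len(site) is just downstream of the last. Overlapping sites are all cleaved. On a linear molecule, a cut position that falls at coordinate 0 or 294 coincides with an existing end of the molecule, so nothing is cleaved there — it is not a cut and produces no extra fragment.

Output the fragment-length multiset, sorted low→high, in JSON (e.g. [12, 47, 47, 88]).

Per-enzyme occurrences:
  LmaIII (CTGAGTGA, off=3): starts [125, 146, 178, 217, 263, 279] → cuts [128, 149, 181, 220, 266, 282]
  CdoIII (TACGT, off=4): starts [41, 72, 112, 119, 161, 229, 273] → cuts [45, 76, 116, 123, 165, 233, 277]
  IvoI (TTTG, off=0): starts [8, 51, 101, 106, 173, 187, 234, 246, 256] → cuts [8, 51, 101, 106, 173, 187, 234, 246, 256]
  AzqIX (ATGAG, off=5): starts [78, 134, 166, 191, 206] → cuts [83, 139, 171, 196, 211]

Pooled cuts: [8, 45, 51, 76, 83, 101, 106, 116, 123, 128, 139, 149, 165, 171, 173, 181, 187, 196, 211, 220, 233, 234, 246, 256, 266, 277, 282]

Fragments:
  [0,8): 8 bp
  [8,45): 37 bp
  [45,51): 6 bp
  [51,76): 25 bp
  [76,83): 7 bp
  [83,101): 18 bp
  [101,106): 5 bp
  [106,116): 10 bp
  [116,123): 7 bp
  [123,128): 5 bp
  [128,139): 11 bp
  [139,149): 10 bp
  [149,165): 16 bp
  [165,171): 6 bp
  [171,173): 2 bp
  [173,181): 8 bp
  [181,187): 6 bp
  [187,196): 9 bp
  [196,211): 15 bp
  [211,220): 9 bp
  [220,233): 13 bp
  [233,234): 1 bp
  [234,246): 12 bp
  [246,256): 10 bp
  [256,266): 10 bp
  [266,277): 11 bp
  [277,282): 5 bp
  [282,294): 12 bp

[1,2,5,5,5,6,6,6,7,7,8,8,9,9,10,10,10,10,11,11,12,12,13,15,16,18,25,37]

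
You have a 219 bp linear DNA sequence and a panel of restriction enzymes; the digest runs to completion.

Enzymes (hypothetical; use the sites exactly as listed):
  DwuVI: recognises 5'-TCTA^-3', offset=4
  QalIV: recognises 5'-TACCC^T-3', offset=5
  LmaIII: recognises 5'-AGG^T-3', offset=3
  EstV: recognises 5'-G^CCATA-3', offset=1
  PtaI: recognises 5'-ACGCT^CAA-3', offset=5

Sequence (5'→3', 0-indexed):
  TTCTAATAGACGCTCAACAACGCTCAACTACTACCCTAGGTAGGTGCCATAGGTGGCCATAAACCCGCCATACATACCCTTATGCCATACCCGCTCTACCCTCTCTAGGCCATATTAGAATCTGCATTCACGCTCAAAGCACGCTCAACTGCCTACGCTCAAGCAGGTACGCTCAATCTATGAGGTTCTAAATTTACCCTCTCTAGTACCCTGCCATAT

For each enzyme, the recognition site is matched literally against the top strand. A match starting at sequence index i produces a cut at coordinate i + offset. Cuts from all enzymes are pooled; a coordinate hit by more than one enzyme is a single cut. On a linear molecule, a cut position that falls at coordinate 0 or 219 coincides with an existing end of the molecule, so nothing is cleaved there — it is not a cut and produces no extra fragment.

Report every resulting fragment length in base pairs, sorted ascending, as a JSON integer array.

[2,2,2,3,3,4,4,5,5,5,5,6,6,6,6,6,7,7,8,9,9,10,11,11,12,12,14,14,25]

Site scan:
  DwuVI (TCTA, off=4): starts [1, 94, 103, 176, 186, 201] → cuts [5, 98, 107, 180, 190, 205]
  QalIV (TACCCT, off=5): starts [31, 74, 96, 194, 206] → cuts [36, 79, 101, 199, 211]
  LmaIII (AGGT, off=3): starts [37, 41, 50, 164, 182] → cuts [40, 44, 53, 167, 185]
  EstV (GCCATA, off=1): starts [45, 55, 66, 83, 108, 212] → cuts [46, 56, 67, 84, 109, 213]
  PtaI (ACGCTCAA, off=5): starts [9, 19, 129, 140, 154, 168] → cuts [14, 24, 134, 145, 159, 173]

Pooled cuts: [5, 14, 24, 36, 40, 44, 46, 53, 56, 67, 79, 84, 98, 101, 107, 109, 134, 145, 159, 167, 173, 180, 185, 190, 199, 205, 211, 213]

Fragment lengths:
  [0,5): 5 bp
  [5,14): 9 bp
  [14,24): 10 bp
  [24,36): 12 bp
  [36,40): 4 bp
  [40,44): 4 bp
  [44,46): 2 bp
  [46,53): 7 bp
  [53,56): 3 bp
  [56,67): 11 bp
  [67,79): 12 bp
  [79,84): 5 bp
  [84,98): 14 bp
  [98,101): 3 bp
  [101,107): 6 bp
  [107,109): 2 bp
  [109,134): 25 bp
  [134,145): 11 bp
  [145,159): 14 bp
  [159,167): 8 bp
  [167,173): 6 bp
  [173,180): 7 bp
  [180,185): 5 bp
  [185,190): 5 bp
  [190,199): 9 bp
  [199,205): 6 bp
  [205,211): 6 bp
  [211,213): 2 bp
  [213,219): 6 bp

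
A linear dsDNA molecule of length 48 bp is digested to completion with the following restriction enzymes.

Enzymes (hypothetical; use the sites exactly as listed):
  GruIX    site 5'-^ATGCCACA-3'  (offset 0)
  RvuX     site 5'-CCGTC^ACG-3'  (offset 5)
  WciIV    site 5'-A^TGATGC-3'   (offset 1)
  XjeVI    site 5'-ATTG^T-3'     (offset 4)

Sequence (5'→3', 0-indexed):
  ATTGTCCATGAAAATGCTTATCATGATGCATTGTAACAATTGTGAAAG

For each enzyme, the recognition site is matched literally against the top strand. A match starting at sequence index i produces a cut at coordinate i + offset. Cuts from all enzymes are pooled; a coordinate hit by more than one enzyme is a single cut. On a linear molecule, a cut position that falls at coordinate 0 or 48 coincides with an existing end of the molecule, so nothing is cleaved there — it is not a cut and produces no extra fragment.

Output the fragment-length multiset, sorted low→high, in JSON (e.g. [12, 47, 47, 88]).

[4,6,9,10,19]

Per-enzyme occurrences:
  GruIX (ATGCCACA, off=0): no sites
  RvuX (CCGTCACG, off=5): no sites
  WciIV (ATGATGC, off=1): starts [22] → cuts [23]
  XjeVI (ATTGT, off=4): starts [0, 29, 38] → cuts [4, 33, 42]

Pooled cuts: [4, 23, 33, 42]

Fragments:
  [0,4): 4 bp
  [4,23): 19 bp
  [23,33): 10 bp
  [33,42): 9 bp
  [42,48): 6 bp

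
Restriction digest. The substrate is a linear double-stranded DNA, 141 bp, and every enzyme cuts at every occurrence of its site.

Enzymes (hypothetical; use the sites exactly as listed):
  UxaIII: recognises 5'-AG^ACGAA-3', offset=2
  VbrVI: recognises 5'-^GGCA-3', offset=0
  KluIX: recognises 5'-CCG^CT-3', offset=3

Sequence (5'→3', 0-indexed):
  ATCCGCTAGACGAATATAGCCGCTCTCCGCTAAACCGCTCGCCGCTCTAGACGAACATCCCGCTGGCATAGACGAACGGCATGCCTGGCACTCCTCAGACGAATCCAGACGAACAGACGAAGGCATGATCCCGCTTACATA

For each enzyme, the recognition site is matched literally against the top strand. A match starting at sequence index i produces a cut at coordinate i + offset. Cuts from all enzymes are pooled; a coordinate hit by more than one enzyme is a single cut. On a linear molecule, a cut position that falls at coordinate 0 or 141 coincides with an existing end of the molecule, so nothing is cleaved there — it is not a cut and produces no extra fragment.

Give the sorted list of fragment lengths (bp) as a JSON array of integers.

Per-enzyme occurrences:
  UxaIII AGACGAA/2: at [7, 48, 69, 96, 106, 114] ⇒ [9, 50, 71, 98, 108, 116]
  VbrVI GGCA/0: at [64, 77, 86, 121] ⇒ [64, 77, 86, 121]
  KluIX CCGCT/3: at [2, 19, 26, 34, 41, 59, 130] ⇒ [5, 22, 29, 37, 44, 62, 133]

All cut coordinates (distinct, sorted): [5, 9, 22, 29, 37, 44, 50, 62, 64, 71, 77, 86, 98, 108, 116, 121, 133]

Fragment lengths:
  [0,5): 5 bp
  [5,9): 4 bp
  [9,22): 13 bp
  [22,29): 7 bp
  [29,37): 8 bp
  [37,44): 7 bp
  [44,50): 6 bp
  [50,62): 12 bp
  [62,64): 2 bp
  [64,71): 7 bp
  [71,77): 6 bp
  [77,86): 9 bp
  [86,98): 12 bp
  [98,108): 10 bp
  [108,116): 8 bp
  [116,121): 5 bp
  [121,133): 12 bp
  [133,141): 8 bp

[2,4,5,5,6,6,7,7,7,8,8,8,9,10,12,12,12,13]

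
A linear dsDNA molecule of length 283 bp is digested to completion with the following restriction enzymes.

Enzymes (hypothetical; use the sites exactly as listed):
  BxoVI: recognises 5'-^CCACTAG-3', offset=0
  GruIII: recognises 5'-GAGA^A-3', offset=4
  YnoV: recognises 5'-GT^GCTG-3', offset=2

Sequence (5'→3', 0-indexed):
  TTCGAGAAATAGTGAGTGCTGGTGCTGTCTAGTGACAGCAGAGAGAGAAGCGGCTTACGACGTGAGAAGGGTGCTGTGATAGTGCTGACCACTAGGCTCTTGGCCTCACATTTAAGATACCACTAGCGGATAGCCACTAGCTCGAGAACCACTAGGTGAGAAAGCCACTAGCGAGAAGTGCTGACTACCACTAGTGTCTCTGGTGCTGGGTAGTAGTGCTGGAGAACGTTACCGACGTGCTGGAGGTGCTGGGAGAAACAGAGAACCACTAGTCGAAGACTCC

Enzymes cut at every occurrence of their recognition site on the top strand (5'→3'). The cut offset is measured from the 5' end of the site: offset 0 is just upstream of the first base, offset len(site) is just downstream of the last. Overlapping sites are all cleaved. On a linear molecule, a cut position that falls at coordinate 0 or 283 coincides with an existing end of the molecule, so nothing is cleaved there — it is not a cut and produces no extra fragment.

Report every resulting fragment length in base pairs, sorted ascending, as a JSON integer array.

Per-enzyme occurrences:
  BxoVI (CCACTAG, off=0): starts [88, 119, 133, 148, 164, 187, 265] → cuts [88, 119, 133, 148, 164, 187, 265]
  GruIII (GAGAA, off=4): starts [3, 44, 63, 143, 157, 172, 221, 252, 260] → cuts [7, 48, 67, 147, 161, 176, 225, 256, 264]
  YnoV (GTGCTG, off=2): starts [15, 21, 70, 81, 177, 202, 215, 236, 245] → cuts [17, 23, 72, 83, 179, 204, 217, 238, 247]

Pooled cuts: [7, 17, 23, 48, 67, 72, 83, 88, 119, 133, 147, 148, 161, 164, 176, 179, 187, 204, 217, 225, 238, 247, 256, 264, 265]

Fragments:
  [0,7): 7 bp
  [7,17): 10 bp
  [17,23): 6 bp
  [23,48): 25 bp
  [48,67): 19 bp
  [67,72): 5 bp
  [72,83): 11 bp
  [83,88): 5 bp
  [88,119): 31 bp
  [119,133): 14 bp
  [133,147): 14 bp
  [147,148): 1 bp
  [148,161): 13 bp
  [161,164): 3 bp
  [164,176): 12 bp
  [176,179): 3 bp
  [179,187): 8 bp
  [187,204): 17 bp
  [204,217): 13 bp
  [217,225): 8 bp
  [225,238): 13 bp
  [238,247): 9 bp
  [247,256): 9 bp
  [256,264): 8 bp
  [264,265): 1 bp
  [265,283): 18 bp

[1,1,3,3,5,5,6,7,8,8,8,9,9,10,11,12,13,13,13,14,14,17,18,19,25,31]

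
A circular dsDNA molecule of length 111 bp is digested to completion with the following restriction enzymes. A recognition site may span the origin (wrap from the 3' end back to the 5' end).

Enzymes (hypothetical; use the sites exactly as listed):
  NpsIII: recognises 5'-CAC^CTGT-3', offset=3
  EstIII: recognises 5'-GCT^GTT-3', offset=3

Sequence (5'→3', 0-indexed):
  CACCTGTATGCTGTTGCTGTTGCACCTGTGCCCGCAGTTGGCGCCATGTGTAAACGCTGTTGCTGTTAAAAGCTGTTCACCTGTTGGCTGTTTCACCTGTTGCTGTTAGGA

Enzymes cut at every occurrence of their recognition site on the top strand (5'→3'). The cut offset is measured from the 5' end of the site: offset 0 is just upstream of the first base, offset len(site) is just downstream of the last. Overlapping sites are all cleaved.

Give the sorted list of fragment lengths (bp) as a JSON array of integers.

Scan for sites:
  NpsIII CACCTGT/3: at [0, 22, 77, 93] ⇒ [3, 25, 80, 96]
  EstIII GCTGTT/3: at [9, 15, 55, 61, 71, 86, 101] ⇒ [12, 18, 58, 64, 74, 89, 104]

All cut coordinates (distinct, sorted): [3, 12, 18, 25, 58, 64, 74, 80, 89, 96, 104]

Fragment lengths:
  3→12: 9 bp
  12→18: 6 bp
  18→25: 7 bp
  25→58: 33 bp
  58→64: 6 bp
  64→74: 10 bp
  74→80: 6 bp
  80→89: 9 bp
  89→96: 7 bp
  96→104: 8 bp
  104→3 (wrap): 111-104+3 = 10 bp

[6,6,6,7,7,8,9,9,10,10,33]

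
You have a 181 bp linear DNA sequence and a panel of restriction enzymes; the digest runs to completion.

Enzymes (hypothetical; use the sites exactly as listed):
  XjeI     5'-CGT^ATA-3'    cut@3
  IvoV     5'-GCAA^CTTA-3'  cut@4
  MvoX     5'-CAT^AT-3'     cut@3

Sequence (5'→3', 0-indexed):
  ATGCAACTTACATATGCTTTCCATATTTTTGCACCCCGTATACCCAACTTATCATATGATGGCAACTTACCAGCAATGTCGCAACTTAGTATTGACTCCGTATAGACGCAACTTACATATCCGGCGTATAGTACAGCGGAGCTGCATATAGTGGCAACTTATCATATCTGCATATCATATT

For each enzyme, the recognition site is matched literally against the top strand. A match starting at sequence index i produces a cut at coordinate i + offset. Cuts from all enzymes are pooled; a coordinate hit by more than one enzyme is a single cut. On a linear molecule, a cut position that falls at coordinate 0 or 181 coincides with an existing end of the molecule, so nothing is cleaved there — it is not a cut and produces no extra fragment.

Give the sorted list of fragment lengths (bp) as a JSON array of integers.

[3,5,6,7,7,8,8,9,10,10,10,11,15,16,17,19,20]

Scan for sites:
  XjeI CGTATA/3: at [36, 98, 124] ⇒ [39, 101, 127]
  IvoV GCAACTTA/4: at [2, 61, 80, 107, 153] ⇒ [6, 65, 84, 111, 157]
  MvoX CATAT/3: at [10, 21, 52, 115, 144, 162, 170, 175] ⇒ [13, 24, 55, 118, 147, 165, 173, 178]

Pooled cuts: [6, 13, 24, 39, 55, 65, 84, 101, 111, 118, 127, 147, 157, 165, 173, 178]

Fragments:
  [0,6): 6 bp
  [6,13): 7 bp
  [13,24): 11 bp
  [24,39): 15 bp
  [39,55): 16 bp
  [55,65): 10 bp
  [65,84): 19 bp
  [84,101): 17 bp
  [101,111): 10 bp
  [111,118): 7 bp
  [118,127): 9 bp
  [127,147): 20 bp
  [147,157): 10 bp
  [157,165): 8 bp
  [165,173): 8 bp
  [173,178): 5 bp
  [178,181): 3 bp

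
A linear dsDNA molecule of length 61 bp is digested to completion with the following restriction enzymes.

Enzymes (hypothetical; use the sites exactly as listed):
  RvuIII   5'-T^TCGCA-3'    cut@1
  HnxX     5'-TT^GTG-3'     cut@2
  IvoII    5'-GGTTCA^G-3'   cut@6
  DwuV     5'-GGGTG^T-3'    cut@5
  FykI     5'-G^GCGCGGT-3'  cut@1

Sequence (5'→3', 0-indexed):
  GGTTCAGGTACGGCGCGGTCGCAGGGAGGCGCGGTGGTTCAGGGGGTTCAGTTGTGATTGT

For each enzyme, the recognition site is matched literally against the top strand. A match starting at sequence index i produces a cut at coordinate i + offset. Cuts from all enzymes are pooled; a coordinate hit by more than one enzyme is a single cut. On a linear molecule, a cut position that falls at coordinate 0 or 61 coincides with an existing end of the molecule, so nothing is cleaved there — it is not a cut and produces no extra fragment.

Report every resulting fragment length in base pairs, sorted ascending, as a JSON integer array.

Per-enzyme occurrences:
  RvuIII (TTCGCA, off=1): no sites
  HnxX (TTGTG, off=2): starts [51] → cuts [53]
  IvoII (GGTTCAG, off=6): starts [0, 35, 44] → cuts [6, 41, 50]
  DwuV (GGGTGT, off=5): no sites
  FykI (GGCGCGGT, off=1): starts [11, 27] → cuts [12, 28]

All cut coordinates (distinct, sorted): [6, 12, 28, 41, 50, 53]

Fragment lengths:
  [0,6): 6 bp
  [6,12): 6 bp
  [12,28): 16 bp
  [28,41): 13 bp
  [41,50): 9 bp
  [50,53): 3 bp
  [53,61): 8 bp

[3,6,6,8,9,13,16]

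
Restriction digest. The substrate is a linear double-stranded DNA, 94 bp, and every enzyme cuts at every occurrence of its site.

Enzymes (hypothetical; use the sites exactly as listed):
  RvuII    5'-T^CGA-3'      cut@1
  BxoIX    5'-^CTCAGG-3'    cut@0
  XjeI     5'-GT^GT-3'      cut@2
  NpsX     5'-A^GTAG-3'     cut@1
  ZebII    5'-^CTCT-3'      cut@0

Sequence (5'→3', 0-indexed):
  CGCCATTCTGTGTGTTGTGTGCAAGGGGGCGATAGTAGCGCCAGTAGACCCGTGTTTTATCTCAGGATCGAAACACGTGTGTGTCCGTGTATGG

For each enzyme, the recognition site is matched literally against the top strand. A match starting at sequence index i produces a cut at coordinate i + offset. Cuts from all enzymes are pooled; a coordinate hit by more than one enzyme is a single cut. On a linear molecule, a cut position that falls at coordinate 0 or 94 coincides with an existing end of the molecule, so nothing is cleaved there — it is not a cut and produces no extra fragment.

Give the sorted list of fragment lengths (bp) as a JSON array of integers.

Site scan:
  RvuII (TCGA, off=1): starts [67] → cuts [68]
  BxoIX (CTCAGG, off=0): starts [60] → cuts [60]
  XjeI (GTGT, off=2): starts [9, 11, 16, 51, 76, 78, 80, 86] → cuts [11, 13, 18, 53, 78, 80, 82, 88]
  NpsX (AGTAG, off=1): starts [33, 42] → cuts [34, 43]
  ZebII (CTCT, off=0): no sites

All cut coordinates (distinct, sorted): [11, 13, 18, 34, 43, 53, 60, 68, 78, 80, 82, 88]

Fragments:
  [0,11): 11 bp
  [11,13): 2 bp
  [13,18): 5 bp
  [18,34): 16 bp
  [34,43): 9 bp
  [43,53): 10 bp
  [53,60): 7 bp
  [60,68): 8 bp
  [68,78): 10 bp
  [78,80): 2 bp
  [80,82): 2 bp
  [82,88): 6 bp
  [88,94): 6 bp

[2,2,2,5,6,6,7,8,9,10,10,11,16]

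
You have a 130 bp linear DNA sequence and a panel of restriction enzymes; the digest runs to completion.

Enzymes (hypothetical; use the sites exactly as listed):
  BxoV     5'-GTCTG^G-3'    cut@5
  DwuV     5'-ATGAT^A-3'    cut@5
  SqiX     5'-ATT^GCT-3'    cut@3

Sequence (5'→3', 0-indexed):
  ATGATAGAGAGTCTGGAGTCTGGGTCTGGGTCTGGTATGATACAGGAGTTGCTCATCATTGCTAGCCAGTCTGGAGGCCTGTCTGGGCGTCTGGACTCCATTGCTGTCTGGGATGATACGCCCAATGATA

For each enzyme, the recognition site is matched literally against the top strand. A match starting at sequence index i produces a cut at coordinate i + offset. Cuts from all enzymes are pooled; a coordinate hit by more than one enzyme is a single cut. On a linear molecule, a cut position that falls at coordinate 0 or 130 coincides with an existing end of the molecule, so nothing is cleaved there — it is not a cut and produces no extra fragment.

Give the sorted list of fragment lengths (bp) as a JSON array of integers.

[1,5,6,6,7,7,7,8,8,9,10,12,12,13,19]

Per-enzyme occurrences:
  BxoV GTCTGG/5: at [10, 17, 23, 29, 68, 80, 88, 105] ⇒ [15, 22, 28, 34, 73, 85, 93, 110]
  DwuV ATGATA/5: at [0, 36, 112, 124] ⇒ [5, 41, 117, 129]
  SqiX ATTGCT/3: at [57, 99] ⇒ [60, 102]

Pooled cuts: [5, 15, 22, 28, 34, 41, 60, 73, 85, 93, 102, 110, 117, 129]

Fragment lengths:
  [0,5): 5 bp
  [5,15): 10 bp
  [15,22): 7 bp
  [22,28): 6 bp
  [28,34): 6 bp
  [34,41): 7 bp
  [41,60): 19 bp
  [60,73): 13 bp
  [73,85): 12 bp
  [85,93): 8 bp
  [93,102): 9 bp
  [102,110): 8 bp
  [110,117): 7 bp
  [117,129): 12 bp
  [129,130): 1 bp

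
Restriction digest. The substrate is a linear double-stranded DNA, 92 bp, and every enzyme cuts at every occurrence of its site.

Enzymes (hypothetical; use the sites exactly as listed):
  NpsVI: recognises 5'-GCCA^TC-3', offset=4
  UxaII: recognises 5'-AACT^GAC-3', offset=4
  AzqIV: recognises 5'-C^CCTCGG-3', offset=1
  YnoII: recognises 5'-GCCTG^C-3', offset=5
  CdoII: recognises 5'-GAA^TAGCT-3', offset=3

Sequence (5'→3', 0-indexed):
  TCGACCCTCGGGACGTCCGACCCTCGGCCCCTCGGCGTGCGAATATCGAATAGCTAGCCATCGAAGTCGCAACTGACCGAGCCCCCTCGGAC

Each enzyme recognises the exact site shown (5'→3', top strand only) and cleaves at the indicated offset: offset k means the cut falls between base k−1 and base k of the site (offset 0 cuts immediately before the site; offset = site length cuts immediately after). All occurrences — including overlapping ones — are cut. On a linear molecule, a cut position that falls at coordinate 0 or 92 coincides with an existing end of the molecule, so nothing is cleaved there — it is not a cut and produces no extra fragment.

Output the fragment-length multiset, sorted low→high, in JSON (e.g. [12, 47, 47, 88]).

[5,8,8,10,10,14,16,21]

Scan for sites:
  NpsVI (GCCATC, off=4): starts [56] → cuts [60]
  UxaII (AACTGAC, off=4): starts [70] → cuts [74]
  AzqIV (CCCTCGG, off=1): starts [4, 20, 28, 83] → cuts [5, 21, 29, 84]
  YnoII (GCCTGC, off=5): no sites
  CdoII (GAATAGCT, off=3): starts [47] → cuts [50]

Pooled cuts: [5, 21, 29, 50, 60, 74, 84]

Fragment lengths:
  [0,5): 5 bp
  [5,21): 16 bp
  [21,29): 8 bp
  [29,50): 21 bp
  [50,60): 10 bp
  [60,74): 14 bp
  [74,84): 10 bp
  [84,92): 8 bp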